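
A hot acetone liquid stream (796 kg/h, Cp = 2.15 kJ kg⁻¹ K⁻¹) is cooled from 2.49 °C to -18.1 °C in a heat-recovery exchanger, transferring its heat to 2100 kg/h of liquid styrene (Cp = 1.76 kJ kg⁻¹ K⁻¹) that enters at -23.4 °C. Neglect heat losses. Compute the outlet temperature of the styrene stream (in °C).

Heat released by hot stream: Q = 796 × 2.15 × (2.49 − -18.1) = 35238 kJ/h
Energy balance on cold side (adiabatic exchanger): Q = ṁ_c·Cp_c·(T_c,out − T_c,in)
T_c,out = -23.4 + 35238/(2100 × 1.76) = -13.866 °C

T_c,out = -13.9 °C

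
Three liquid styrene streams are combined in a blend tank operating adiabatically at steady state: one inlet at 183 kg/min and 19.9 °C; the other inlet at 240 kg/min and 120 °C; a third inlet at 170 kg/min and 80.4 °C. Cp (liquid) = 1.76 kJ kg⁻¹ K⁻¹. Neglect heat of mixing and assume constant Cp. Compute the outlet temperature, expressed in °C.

T_out = 77.8 °C

Adiabatic, steady state ⇒ Σ ṁᵢCp,ᵢ(T_out − Tᵢ) = 0
Σ ṁᵢCp,ᵢTᵢ = 183×1.76×19.9 + 240×1.76×120 + 170×1.76×80.4 = 81153
Σ ṁᵢCp,ᵢ = 183×1.76 + 240×1.76 + 170×1.76 = 1043.7
T_out = 81153 / 1043.7 = 77.757 °C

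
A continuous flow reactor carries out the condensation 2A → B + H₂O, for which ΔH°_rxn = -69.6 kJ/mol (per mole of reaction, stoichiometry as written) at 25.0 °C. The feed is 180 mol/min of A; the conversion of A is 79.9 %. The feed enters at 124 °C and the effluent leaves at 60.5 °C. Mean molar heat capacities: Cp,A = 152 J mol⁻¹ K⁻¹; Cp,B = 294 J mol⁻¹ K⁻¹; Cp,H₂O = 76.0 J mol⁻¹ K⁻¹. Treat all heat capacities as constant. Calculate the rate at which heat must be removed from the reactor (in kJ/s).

Q_out = 110 kJ/s

Extent of reaction ξ = 0.799 × 180 / 2 = 71.91 mol/min
Reaction term: ξ·ΔH°_rxn = 71.91 × -69.6 = -5004.9 kJ/min
Sensible, feed 124→25 °C: -2708.6 kJ/min
Outlet flows (mol/min): A 36.18, B 71.91, H₂O 71.91
Sensible, products 25→60.5 °C: 1139.8 kJ/min
Q = ΔH = -6573.8 kJ/min = -109.56 kW
Heat removed = 109.56 kJ/s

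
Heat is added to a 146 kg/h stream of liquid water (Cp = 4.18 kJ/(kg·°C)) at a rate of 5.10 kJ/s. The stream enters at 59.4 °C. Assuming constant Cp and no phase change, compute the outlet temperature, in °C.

Q = 5.10 kJ/s = 18360 kJ/h
ΔT = Q/(ṁ·Cp) = 18360/(146×4.18) = 30.085 K
T_out = 59.4 + 30.085 = 89.485 °C

T_out = 89.5 °C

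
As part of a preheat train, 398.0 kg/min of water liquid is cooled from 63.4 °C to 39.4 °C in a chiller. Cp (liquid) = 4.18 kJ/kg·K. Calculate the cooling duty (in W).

Q_c = 665000 W

Q = ṁ·Cp·ΔT = 398.0 × 4.18 × (39.4 − 63.4) = -39927 kJ/min
Converting: 39927 / 60 s = 665.46 kW
Cooling duty = 665460 W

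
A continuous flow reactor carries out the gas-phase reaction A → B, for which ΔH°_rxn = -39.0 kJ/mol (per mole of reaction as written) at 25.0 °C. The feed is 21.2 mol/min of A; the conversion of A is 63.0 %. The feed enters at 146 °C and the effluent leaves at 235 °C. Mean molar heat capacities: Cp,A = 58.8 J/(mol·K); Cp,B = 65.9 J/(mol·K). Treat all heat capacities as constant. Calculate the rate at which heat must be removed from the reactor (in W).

Q_out = 6500 W

Extent of reaction ξ = 0.630 × 21.2 = 13.356 mol/min
Reaction term: ξ·ΔH°_rxn = 13.356 × -39.0 = -520.88 kJ/min
Sensible, feed 146→25 °C: -150.83 kJ/min
Outlet flows (mol/min): A 7.844, B 13.356
Sensible, products 25→235 °C: 281.69 kJ/min
Q = ΔH = -390.03 kJ/min = -6.5004 kW
Heat removed = 6500.4 W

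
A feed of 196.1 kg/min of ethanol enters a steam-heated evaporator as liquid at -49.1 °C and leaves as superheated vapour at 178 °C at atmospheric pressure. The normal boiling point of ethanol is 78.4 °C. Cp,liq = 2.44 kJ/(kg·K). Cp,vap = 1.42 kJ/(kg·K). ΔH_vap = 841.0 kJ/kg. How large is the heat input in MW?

liquid -49.1→78.4 °C: 311.1 kJ/kg
vaporisation at 78.4 °C: 841 kJ/kg
vapour 78.4→178 °C: 141.43 kJ/kg
Δh = 311.1 + 841 + 141.43 = 1293.5 kJ/kg
Q = ṁ·Δh = 196.1 kg/min × 1293.5 kJ/kg = 253660 kJ/min
|Q| = 4227.7 kW = 4.2277 MW

Q = 4.23 MW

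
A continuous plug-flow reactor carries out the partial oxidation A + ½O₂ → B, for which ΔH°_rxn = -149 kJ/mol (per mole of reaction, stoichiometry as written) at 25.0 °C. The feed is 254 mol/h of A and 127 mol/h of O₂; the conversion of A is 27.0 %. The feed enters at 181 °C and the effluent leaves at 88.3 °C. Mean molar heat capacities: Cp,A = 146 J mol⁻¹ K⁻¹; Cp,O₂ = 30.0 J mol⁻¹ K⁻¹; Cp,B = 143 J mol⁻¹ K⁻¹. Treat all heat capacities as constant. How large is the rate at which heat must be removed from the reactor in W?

Q_out = 3910 W

Extent of reaction ξ = 0.270 × 254 = 68.58 mol/h
Reaction term: ξ·ΔH°_rxn = 68.58 × -149 = -10218 kJ/h
Sensible, feed 181→25 °C: -6379.5 kJ/h
Outlet flows (mol/h): A 185.42, O₂ 92.71, B 68.58
Sensible, products 25→88.3 °C: 2510.5 kJ/h
Q = ΔH = -14087 kJ/h = -3.9132 kW
Heat removed = 3913.2 W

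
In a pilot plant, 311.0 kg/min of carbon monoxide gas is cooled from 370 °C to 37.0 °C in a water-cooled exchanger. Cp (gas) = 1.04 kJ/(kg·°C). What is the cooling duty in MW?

Q_c = 1.80 MW

Q = ṁ·Cp·ΔT = 311.0 × 1.04 × (37.0 − 370) = -107710 kJ/min
Converting: 107710 / 60 s = 1795.1 kW
Cooling duty = 1.7951 MW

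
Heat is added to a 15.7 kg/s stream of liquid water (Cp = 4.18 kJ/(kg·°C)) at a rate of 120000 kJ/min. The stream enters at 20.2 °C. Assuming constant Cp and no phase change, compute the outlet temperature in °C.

Q = 120000 kJ/min = 2000 kJ/s
ΔT = Q/(ṁ·Cp) = 2000/(15.7×4.18) = 30.476 K
T_out = 20.2 + 30.476 = 50.676 °C

T_out = 50.7 °C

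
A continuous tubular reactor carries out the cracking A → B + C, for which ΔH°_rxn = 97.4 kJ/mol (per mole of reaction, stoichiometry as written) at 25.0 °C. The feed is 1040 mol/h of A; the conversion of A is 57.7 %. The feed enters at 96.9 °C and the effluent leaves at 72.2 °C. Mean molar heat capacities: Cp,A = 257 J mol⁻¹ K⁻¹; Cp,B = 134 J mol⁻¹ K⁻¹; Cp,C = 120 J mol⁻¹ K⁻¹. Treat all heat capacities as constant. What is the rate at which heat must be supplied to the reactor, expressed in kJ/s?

Q_in = 14.4 kJ/s

Extent of reaction ξ = 0.577 × 1040 = 600.08 mol/h
Reaction term: ξ·ΔH°_rxn = 600.08 × 97.4 = 58448 kJ/h
Sensible, feed 96.9→25 °C: -19217 kJ/h
Outlet flows (mol/h): A 439.92, B 600.08, C 600.08
Sensible, products 25→72.2 °C: 12531 kJ/h
Q = ΔH = 51761 kJ/h = 14.378 kW
Heat supplied = 14.378 kJ/s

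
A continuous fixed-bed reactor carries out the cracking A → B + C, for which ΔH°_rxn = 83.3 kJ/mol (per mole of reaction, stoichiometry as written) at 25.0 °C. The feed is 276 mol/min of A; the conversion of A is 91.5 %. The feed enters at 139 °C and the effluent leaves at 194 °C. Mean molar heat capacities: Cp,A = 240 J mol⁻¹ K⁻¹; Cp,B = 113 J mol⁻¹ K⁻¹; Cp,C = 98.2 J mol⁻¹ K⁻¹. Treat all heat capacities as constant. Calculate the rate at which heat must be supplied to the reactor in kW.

Q_in = 391 kW

Extent of reaction ξ = 0.915 × 276 = 252.54 mol/min
Reaction term: ξ·ΔH°_rxn = 252.54 × 83.3 = 21037 kJ/min
Sensible, feed 139→25 °C: -7551.4 kJ/min
Outlet flows (mol/min): A 23.46, B 252.54, C 252.54
Sensible, products 25→194 °C: 9965.4 kJ/min
Q = ΔH = 23451 kJ/min = 390.84 kW
Heat supplied = 390.84 kW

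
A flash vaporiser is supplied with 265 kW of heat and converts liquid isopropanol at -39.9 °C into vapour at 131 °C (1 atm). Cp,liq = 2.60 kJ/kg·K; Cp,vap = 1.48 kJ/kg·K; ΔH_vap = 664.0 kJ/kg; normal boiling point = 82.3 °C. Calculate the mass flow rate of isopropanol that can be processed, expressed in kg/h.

Δh = 2.60×(82.3−-39.9) + 664.0 + 1.48×(131−82.3) = 1053.8 kJ/kg
Q = 265 kW = 265 kJ/s = 954000 kJ/h
ṁ = Q/Δh = 954000 / 1053.8 = 905.3 kg/h

ṁ = 905 kg/h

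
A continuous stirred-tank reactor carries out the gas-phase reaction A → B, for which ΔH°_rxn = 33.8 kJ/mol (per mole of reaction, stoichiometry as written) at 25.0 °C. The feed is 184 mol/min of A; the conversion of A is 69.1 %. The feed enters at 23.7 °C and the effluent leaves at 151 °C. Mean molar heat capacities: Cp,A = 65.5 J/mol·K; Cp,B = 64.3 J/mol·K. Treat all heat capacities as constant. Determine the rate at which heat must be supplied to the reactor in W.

Extent of reaction ξ = 0.691 × 184 = 127.14 mol/min
Reaction term: ξ·ΔH°_rxn = 127.14 × 33.8 = 4297.5 kJ/min
Sensible, feed 23.7→25 °C: 15.668 kJ/min
Outlet flows (mol/min): A 56.856, B 127.14
Sensible, products 25→151 °C: 1499.3 kJ/min
Q = ΔH = 5812.5 kJ/min = 96.874 kW
Heat supplied = 96874 W

Q_in = 96900 W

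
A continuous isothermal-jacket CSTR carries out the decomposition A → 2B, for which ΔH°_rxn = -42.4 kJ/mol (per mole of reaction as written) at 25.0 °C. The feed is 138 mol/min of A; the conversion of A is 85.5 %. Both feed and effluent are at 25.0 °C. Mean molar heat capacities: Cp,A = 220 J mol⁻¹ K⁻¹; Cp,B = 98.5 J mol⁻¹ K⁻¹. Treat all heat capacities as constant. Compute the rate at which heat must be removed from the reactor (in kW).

Extent of reaction ξ = 0.855 × 138 = 117.99 mol/min
Reaction term: ξ·ΔH°_rxn = 117.99 × -42.4 = -5002.8 kJ/min
Q = ΔH = -5002.8 kJ/min = -83.38 kW
Heat removed = 83.38 kW

Q_out = 83.4 kW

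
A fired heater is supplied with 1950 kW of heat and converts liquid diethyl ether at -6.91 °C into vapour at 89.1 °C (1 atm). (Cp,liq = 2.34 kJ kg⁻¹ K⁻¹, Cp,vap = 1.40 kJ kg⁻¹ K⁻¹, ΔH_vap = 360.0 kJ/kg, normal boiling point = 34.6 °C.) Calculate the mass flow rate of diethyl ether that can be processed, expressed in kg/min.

ṁ = 219 kg/min

Δh = 2.34×(34.6−-6.91) + 360.0 + 1.40×(89.1−34.6) = 533.43 kJ/kg
Q = 1950 kW = 1950 kJ/s = 117000 kJ/min
ṁ = Q/Δh = 117000 / 533.43 = 219.33 kg/min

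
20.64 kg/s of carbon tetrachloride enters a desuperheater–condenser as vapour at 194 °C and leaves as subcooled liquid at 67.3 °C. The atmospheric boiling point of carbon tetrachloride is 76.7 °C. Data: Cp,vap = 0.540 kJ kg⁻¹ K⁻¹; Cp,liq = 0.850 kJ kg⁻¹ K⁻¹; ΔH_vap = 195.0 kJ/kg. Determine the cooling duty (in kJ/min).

Q_c = 330000 kJ/min

vapour 194→76.7 °C: -63.342 kJ/kg
condensation at 76.7 °C: -195 kJ/kg
liquid 76.7→67.3 °C: -7.99 kJ/kg
Δh = -63.342 + -195 + -7.99 = -266.33 kJ/kg
Q = ṁ·Δh = 20.64 kg/s × -266.33 kJ/kg = -5497.1 kJ/s
|Q| = 5497.1 kW = 329830 kJ/min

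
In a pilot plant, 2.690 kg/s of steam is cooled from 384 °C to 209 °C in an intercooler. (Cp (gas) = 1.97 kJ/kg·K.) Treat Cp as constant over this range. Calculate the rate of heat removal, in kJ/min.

Q_c = 55600 kJ/min

Q = ṁ·Cp·ΔT = 2.690 × 1.97 × (209 − 384) = -927.38 kJ/s
Cooling duty = 55643 kJ/min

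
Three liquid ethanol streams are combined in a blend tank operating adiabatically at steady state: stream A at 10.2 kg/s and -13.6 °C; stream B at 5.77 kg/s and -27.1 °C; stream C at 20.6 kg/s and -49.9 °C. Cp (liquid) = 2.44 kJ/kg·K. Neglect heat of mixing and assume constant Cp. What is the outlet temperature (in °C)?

No heat crosses the boundary, so H_out = H_in.
Σ ṁᵢCp,ᵢTᵢ = 10.2×2.44×-13.6 + 5.77×2.44×-27.1 + 20.6×2.44×-49.9 = -3228.2
Σ ṁᵢCp,ᵢ = 10.2×2.44 + 5.77×2.44 + 20.6×2.44 = 89.231
T_out = -3228.2 / 89.231 = -36.178 °C

T_out = -36.2 °C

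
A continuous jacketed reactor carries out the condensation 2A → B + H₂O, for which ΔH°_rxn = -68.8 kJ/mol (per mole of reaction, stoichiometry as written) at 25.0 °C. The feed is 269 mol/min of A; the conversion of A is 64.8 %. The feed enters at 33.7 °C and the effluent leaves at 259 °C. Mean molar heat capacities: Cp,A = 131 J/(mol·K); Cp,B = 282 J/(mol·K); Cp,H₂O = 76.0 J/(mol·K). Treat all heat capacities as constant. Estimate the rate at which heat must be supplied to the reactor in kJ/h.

Q_in = 234000 kJ/h

Extent of reaction ξ = 0.648 × 269 / 2 = 87.156 mol/min
Reaction term: ξ·ΔH°_rxn = 87.156 × -68.8 = -5996.3 kJ/min
Sensible, feed 33.7→25 °C: -306.58 kJ/min
Outlet flows (mol/min): A 94.688, B 87.156, H₂O 87.156
Sensible, products 25→259 °C: 10204 kJ/min
Q = ΔH = 3900.9 kJ/min = 65.015 kW
Heat supplied = 234050 kJ/h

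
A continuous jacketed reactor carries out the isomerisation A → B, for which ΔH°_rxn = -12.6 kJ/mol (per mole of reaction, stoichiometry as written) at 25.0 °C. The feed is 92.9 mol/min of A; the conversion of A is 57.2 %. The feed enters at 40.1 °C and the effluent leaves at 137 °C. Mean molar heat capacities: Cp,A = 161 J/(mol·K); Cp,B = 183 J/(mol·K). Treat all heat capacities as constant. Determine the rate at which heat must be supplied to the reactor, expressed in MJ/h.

Q_in = 54.6 MJ/h

Extent of reaction ξ = 0.572 × 92.9 = 53.139 mol/min
Reaction term: ξ·ΔH°_rxn = 53.139 × -12.6 = -669.55 kJ/min
Sensible, feed 40.1→25 °C: -225.85 kJ/min
Outlet flows (mol/min): A 39.761, B 53.139
Sensible, products 25→137 °C: 1806.1 kJ/min
Q = ΔH = 910.71 kJ/min = 15.178 kW
Heat supplied = 54.643 MJ/h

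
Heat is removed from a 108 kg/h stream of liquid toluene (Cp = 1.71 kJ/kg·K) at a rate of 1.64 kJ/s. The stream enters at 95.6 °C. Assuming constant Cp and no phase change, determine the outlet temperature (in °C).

Q = 1.64 kJ/s = 5904 kJ/h
ΔT = Q/(ṁ·Cp) = 5904/(108×1.71) = 31.969 K
T_out = 95.6 − 31.969 = 63.631 °C

T_out = 63.6 °C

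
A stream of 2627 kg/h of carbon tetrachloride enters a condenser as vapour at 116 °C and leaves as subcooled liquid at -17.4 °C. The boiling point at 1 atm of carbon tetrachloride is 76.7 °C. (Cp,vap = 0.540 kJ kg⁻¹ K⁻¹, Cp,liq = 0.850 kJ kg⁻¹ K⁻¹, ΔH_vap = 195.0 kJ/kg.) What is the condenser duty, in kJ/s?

Q_c = 216 kJ/s

vapour 116→76.7 °C: -21.222 kJ/kg
condensation at 76.7 °C: -195 kJ/kg
liquid 76.7→-17.4 °C: -79.985 kJ/kg
Δh = -21.222 + -195 + -79.985 = -296.21 kJ/kg
Q = ṁ·Δh = 2627 kg/h × -296.21 kJ/kg = -778140 kJ/h
|Q| = 216.15 kW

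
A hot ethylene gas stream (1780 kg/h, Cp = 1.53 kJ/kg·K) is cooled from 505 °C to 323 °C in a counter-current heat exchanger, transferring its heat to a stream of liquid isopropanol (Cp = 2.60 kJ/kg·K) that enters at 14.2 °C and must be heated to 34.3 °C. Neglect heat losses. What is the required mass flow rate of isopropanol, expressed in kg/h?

ṁ_c = 9480 kg/h

Heat released by hot stream: Q = 1780 × 1.53 × (505 − 323) = 495660 kJ/h
Energy balance on cold side (adiabatic exchanger): Q = ṁ_c·Cp_c·(T_c,out − T_c,in)
ṁ_c = 495660 / [2.60 × (34.3 − 14.2)] = 9484.5 kg/h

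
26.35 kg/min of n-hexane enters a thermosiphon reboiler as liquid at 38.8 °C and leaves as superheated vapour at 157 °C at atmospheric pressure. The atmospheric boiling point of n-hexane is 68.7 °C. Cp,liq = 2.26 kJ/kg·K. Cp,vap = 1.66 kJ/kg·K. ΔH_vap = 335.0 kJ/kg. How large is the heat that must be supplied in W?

Q = 241000 W

liquid 38.8→68.7 °C: 67.574 kJ/kg
vaporisation at 68.7 °C: 335 kJ/kg
vapour 68.7→157 °C: 146.58 kJ/kg
Δh = 67.574 + 335 + 146.58 = 549.15 kJ/kg
Q = ṁ·Δh = 26.35 kg/min × 549.15 kJ/kg = 14470 kJ/min
|Q| = 241.17 kW = 241170 W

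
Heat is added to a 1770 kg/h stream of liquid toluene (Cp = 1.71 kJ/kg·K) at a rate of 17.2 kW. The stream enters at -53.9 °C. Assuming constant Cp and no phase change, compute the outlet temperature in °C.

Q = 17.2 kW = 61920 kJ/h
ΔT = Q/(ṁ·Cp) = 61920/(1770×1.71) = 20.458 K
T_out = -53.9 + 20.458 = -33.442 °C

T_out = -33.4 °C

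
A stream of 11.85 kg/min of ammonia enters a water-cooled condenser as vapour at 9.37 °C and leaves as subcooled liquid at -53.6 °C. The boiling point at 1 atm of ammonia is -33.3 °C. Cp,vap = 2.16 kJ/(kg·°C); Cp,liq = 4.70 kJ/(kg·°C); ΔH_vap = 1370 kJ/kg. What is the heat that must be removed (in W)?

vapour 9.37→-33.3 °C: -92.167 kJ/kg
condensation at -33.3 °C: -1370 kJ/kg
liquid -33.3→-53.6 °C: -95.41 kJ/kg
Δh = -92.167 + -1370 + -95.41 = -1557.6 kJ/kg
Q = ṁ·Δh = 11.85 kg/min × -1557.6 kJ/kg = -18457 kJ/min
|Q| = 307.62 kW = 307620 W

Q_c = 308000 W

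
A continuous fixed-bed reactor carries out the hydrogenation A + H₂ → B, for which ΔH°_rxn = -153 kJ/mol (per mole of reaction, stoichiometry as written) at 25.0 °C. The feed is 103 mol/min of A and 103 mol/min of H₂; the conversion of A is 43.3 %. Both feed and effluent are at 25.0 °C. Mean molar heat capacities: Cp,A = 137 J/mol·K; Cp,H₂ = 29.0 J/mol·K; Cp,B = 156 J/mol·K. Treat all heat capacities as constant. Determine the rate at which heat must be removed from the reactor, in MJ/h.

Q_out = 409 MJ/h

Extent of reaction ξ = 0.433 × 103 = 44.599 mol/min
Reaction term: ξ·ΔH°_rxn = 44.599 × -153 = -6823.6 kJ/min
Q = ΔH = -6823.6 kJ/min = -113.73 kW
Heat removed = 409.42 MJ/h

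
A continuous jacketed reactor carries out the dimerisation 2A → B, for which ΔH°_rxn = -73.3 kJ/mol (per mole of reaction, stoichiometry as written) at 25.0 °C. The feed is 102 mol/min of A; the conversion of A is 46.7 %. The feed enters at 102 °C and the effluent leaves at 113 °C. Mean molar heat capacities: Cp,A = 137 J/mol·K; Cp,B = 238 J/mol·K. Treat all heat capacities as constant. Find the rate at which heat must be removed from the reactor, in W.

Q_out = 27800 W

Extent of reaction ξ = 0.467 × 102 / 2 = 23.817 mol/min
Reaction term: ξ·ΔH°_rxn = 23.817 × -73.3 = -1745.8 kJ/min
Sensible, feed 102→25 °C: -1076 kJ/min
Outlet flows (mol/min): A 54.366, B 23.817
Sensible, products 25→113 °C: 1154.3 kJ/min
Q = ΔH = -1667.5 kJ/min = -27.792 kW
Heat removed = 27792 W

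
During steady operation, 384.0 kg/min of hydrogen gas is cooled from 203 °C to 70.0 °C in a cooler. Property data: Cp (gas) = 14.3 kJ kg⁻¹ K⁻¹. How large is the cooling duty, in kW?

Q_c = 12200 kW

Q = ṁ·Cp·ΔT = 384.0 × 14.3 × (70.0 − 203) = -730330 kJ/min
Converting: 730330 / 60 s = 12172 kW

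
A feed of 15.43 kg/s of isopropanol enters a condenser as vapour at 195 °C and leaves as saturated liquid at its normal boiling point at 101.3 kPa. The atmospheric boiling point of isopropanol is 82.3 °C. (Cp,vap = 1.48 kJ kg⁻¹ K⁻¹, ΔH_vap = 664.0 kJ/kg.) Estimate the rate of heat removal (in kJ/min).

vapour 195→82.3 °C: -166.8 kJ/kg
condensation at 82.3 °C: -664 kJ/kg
Δh = -166.8 + -664 = -830.8 kJ/kg
Q = ṁ·Δh = 15.43 kg/s × -830.8 kJ/kg = -12819 kJ/s
|Q| = 12819 kW = 769150 kJ/min

Q_c = 769000 kJ/min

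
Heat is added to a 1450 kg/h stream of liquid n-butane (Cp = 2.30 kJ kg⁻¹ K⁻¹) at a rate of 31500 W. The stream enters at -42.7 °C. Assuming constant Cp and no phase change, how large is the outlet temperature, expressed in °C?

T_out = -8.70 °C

Q = 31500 W = 113400 kJ/h
ΔT = Q/(ṁ·Cp) = 113400/(1450×2.30) = 34.003 K
T_out = -42.7 + 34.003 = -8.697 °C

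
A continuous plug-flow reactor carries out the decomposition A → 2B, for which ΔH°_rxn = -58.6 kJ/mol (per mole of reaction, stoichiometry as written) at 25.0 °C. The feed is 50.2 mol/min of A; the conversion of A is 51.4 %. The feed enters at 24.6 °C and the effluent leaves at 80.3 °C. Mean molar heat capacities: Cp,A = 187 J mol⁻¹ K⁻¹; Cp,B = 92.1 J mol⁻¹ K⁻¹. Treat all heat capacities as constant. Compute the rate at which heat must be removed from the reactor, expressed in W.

Q_out = 16600 W

Extent of reaction ξ = 0.514 × 50.2 = 25.803 mol/min
Reaction term: ξ·ΔH°_rxn = 25.803 × -58.6 = -1512 kJ/min
Sensible, feed 24.6→25 °C: 3.755 kJ/min
Outlet flows (mol/min): A 24.397, B 51.606
Sensible, products 25→80.3 °C: 515.13 kJ/min
Q = ΔH = -993.16 kJ/min = -16.553 kW
Heat removed = 16553 W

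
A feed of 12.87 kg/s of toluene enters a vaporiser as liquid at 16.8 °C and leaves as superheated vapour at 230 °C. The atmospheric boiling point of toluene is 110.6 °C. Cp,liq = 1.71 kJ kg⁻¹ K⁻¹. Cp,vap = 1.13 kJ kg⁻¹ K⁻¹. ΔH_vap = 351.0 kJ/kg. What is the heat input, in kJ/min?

Q = 499000 kJ/min

liquid 16.8→110.6 °C: 160.4 kJ/kg
vaporisation at 110.6 °C: 351 kJ/kg
vapour 110.6→230 °C: 134.92 kJ/kg
Δh = 160.4 + 351 + 134.92 = 646.32 kJ/kg
Q = ṁ·Δh = 12.87 kg/s × 646.32 kJ/kg = 8318.1 kJ/s
|Q| = 8318.1 kW = 499090 kJ/min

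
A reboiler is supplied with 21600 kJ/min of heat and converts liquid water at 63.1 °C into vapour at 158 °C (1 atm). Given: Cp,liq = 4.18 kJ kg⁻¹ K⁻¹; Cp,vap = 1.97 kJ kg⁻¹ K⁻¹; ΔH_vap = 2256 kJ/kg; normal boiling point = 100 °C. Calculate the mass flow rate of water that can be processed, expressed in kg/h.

ṁ = 513 kg/h

Δh = 4.18×(100−63.1) + 2256 + 1.97×(158−100) = 2524.5 kJ/kg
Q = 21600 kJ/min = 360 kJ/s = 1.296e+06 kJ/h
ṁ = Q/Δh = 1.296e+06 / 2524.5 = 513.37 kg/h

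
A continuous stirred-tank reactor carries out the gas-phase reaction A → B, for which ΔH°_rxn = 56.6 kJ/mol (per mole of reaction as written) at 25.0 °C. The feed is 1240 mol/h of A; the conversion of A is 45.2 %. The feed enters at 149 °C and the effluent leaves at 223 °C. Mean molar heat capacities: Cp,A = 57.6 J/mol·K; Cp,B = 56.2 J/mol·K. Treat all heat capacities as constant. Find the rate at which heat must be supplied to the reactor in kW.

Q_in = 10.2 kW

Extent of reaction ξ = 0.452 × 1240 = 560.48 mol/h
Reaction term: ξ·ΔH°_rxn = 560.48 × 56.6 = 31723 kJ/h
Sensible, feed 149→25 °C: -8856.6 kJ/h
Outlet flows (mol/h): A 679.52, B 560.48
Sensible, products 25→223 °C: 13987 kJ/h
Q = ΔH = 36853 kJ/h = 10.237 kW
Heat supplied = 10.237 kW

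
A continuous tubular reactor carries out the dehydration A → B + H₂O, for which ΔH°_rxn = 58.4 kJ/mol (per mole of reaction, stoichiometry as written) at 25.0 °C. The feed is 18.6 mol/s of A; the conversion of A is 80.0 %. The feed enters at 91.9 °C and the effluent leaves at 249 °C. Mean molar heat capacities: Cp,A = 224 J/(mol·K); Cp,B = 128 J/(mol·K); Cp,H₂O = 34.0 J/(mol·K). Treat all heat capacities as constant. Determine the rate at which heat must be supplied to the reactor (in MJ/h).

Extent of reaction ξ = 0.800 × 18.6 = 14.88 mol/s
Reaction term: ξ·ΔH°_rxn = 14.88 × 58.4 = 868.99 kJ/s
Sensible, feed 91.9→25 °C: -278.73 kJ/s
Outlet flows (mol/s): A 3.72, B 14.88, H₂O 14.88
Sensible, products 25→249 °C: 726.62 kJ/s
Q = ΔH = 1316.9 kJ/s = 1316.9 kW
Heat supplied = 4740.8 MJ/h

Q_in = 4740 MJ/h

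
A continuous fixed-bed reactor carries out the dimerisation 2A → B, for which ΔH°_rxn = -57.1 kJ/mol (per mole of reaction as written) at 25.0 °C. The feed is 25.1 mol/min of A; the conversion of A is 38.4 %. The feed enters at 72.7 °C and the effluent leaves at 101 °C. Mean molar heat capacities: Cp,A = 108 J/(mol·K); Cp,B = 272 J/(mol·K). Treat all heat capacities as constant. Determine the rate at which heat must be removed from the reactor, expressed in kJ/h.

Q_out = 10700 kJ/h

Extent of reaction ξ = 0.384 × 25.1 / 2 = 4.8192 mol/min
Reaction term: ξ·ΔH°_rxn = 4.8192 × -57.1 = -275.18 kJ/min
Sensible, feed 72.7→25 °C: -129.31 kJ/min
Outlet flows (mol/min): A 15.462, B 4.8192
Sensible, products 25→101 °C: 226.53 kJ/min
Q = ΔH = -177.95 kJ/min = -2.9658 kW
Heat removed = 10677 kJ/h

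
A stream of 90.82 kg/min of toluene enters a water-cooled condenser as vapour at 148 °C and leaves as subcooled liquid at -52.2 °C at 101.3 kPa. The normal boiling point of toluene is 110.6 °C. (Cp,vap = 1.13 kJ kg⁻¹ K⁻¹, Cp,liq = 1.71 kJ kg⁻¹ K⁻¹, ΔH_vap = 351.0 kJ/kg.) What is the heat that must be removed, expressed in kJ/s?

vapour 148→110.6 °C: -42.262 kJ/kg
condensation at 110.6 °C: -351 kJ/kg
liquid 110.6→-52.2 °C: -278.39 kJ/kg
Δh = -42.262 + -351 + -278.39 = -671.65 kJ/kg
Q = ṁ·Δh = 90.82 kg/min × -671.65 kJ/kg = -60999 kJ/min
|Q| = 1016.7 kW

Q_c = 1020 kJ/s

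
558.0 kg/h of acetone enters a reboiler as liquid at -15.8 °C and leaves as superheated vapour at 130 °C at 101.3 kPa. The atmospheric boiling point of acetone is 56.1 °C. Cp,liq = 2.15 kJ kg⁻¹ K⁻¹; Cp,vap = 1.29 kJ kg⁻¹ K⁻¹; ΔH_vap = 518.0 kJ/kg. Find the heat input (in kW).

liquid -15.8→56.1 °C: 154.59 kJ/kg
vaporisation at 56.1 °C: 518 kJ/kg
vapour 56.1→130 °C: 95.331 kJ/kg
Δh = 154.59 + 518 + 95.331 = 767.92 kJ/kg
Q = ṁ·Δh = 558.0 kg/h × 767.92 kJ/kg = 428500 kJ/h
|Q| = 119.03 kW

Q = 119 kW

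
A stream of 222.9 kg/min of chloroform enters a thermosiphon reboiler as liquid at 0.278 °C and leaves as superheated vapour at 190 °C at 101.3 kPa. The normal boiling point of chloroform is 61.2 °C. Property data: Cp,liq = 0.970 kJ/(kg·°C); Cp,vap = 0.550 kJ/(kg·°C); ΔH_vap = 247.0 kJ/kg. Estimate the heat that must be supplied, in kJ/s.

Q = 1400 kJ/s

liquid 0.278→61.2 °C: 59.094 kJ/kg
vaporisation at 61.2 °C: 247 kJ/kg
vapour 61.2→190 °C: 70.84 kJ/kg
Δh = 59.094 + 247 + 70.84 = 376.93 kJ/kg
Q = ṁ·Δh = 222.9 kg/min × 376.93 kJ/kg = 84019 kJ/min
|Q| = 1400.3 kW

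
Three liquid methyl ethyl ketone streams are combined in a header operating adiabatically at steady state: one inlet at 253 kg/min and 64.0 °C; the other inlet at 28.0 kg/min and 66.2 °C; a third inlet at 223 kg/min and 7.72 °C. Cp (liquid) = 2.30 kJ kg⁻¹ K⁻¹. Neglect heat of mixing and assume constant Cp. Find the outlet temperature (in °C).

T_out = 39.2 °C

Adiabatic, steady state ⇒ Σ ṁᵢCp,ᵢ(T_out − Tᵢ) = 0
T_out = Σ ṁᵢCp,ᵢTᵢ / Σ ṁᵢCp,ᵢ
      = 45464 / 1159.2 = 39.221 °C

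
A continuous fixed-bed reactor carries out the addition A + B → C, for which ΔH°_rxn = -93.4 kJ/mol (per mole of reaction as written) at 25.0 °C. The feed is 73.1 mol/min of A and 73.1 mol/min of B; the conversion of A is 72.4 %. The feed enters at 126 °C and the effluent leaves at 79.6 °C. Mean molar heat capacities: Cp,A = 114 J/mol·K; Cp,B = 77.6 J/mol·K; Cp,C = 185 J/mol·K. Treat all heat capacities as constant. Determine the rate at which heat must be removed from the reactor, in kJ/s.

Q_out = 93.5 kJ/s

Extent of reaction ξ = 0.724 × 73.1 = 52.924 mol/min
Reaction term: ξ·ΔH°_rxn = 52.924 × -93.4 = -4943.1 kJ/min
Sensible, feed 126→25 °C: -1414.6 kJ/min
Outlet flows (mol/min): A 20.176, B 20.176, C 52.924
Sensible, products 25→79.6 °C: 745.65 kJ/min
Q = ΔH = -5612.1 kJ/min = -93.535 kW
Heat removed = 93.535 kJ/s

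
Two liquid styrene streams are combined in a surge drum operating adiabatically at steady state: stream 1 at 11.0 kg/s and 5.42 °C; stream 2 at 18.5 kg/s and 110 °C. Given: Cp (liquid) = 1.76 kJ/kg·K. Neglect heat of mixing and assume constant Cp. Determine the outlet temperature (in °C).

Energy balance with Q = 0: Σ ṁᵢCp,ᵢ(T_out − Tᵢ) = 0
Σ ṁᵢCp,ᵢTᵢ = 11.0×1.76×5.42 + 18.5×1.76×110 = 3686.5
Σ ṁᵢCp,ᵢ = 11.0×1.76 + 18.5×1.76 = 51.92
T_out = 3686.5 / 51.92 = 71.004 °C

T_out = 71.0 °C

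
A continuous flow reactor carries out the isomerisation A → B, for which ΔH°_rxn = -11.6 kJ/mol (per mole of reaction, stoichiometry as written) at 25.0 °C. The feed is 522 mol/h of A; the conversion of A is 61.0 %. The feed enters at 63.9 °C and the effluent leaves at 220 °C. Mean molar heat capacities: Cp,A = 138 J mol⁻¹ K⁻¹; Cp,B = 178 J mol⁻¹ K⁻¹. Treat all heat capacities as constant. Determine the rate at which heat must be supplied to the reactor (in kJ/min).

Q_in = 167 kJ/min

Extent of reaction ξ = 0.610 × 522 = 318.42 mol/h
Reaction term: ξ·ΔH°_rxn = 318.42 × -11.6 = -3693.7 kJ/h
Sensible, feed 63.9→25 °C: -2802.2 kJ/h
Outlet flows (mol/h): A 203.58, B 318.42
Sensible, products 25→220 °C: 16531 kJ/h
Q = ΔH = 10035 kJ/h = 2.7875 kW
Heat supplied = 167.25 kJ/min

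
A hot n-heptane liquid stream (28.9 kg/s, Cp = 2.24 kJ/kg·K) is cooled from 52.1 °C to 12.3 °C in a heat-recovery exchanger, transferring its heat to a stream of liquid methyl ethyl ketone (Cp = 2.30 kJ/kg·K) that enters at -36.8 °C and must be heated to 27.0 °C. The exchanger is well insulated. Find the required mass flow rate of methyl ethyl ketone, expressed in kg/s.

Heat released by hot stream: Q = 28.9 × 2.24 × (52.1 − 12.3) = 2576.5 kJ/s
Energy balance on cold side (adiabatic exchanger): Q = ṁ_c·Cp_c·(T_c,out − T_c,in)
ṁ_c = 2576.5 / [2.30 × (27.0 − -36.8)] = 17.558 kg/s

ṁ_c = 17.6 kg/s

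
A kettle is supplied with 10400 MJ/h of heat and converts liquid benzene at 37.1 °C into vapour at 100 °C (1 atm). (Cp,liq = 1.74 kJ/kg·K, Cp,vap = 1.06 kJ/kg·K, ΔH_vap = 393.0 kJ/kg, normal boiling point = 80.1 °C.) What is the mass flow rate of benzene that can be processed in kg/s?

Δh = 1.74×(80.1−37.1) + 393.0 + 1.06×(100−80.1) = 488.91 kJ/kg
Q = 10400 MJ/h = 2888.9 kJ/s = 2888.9 kJ/s
ṁ = Q/Δh = 2888.9 / 488.91 = 5.9088 kg/s

ṁ = 5.91 kg/s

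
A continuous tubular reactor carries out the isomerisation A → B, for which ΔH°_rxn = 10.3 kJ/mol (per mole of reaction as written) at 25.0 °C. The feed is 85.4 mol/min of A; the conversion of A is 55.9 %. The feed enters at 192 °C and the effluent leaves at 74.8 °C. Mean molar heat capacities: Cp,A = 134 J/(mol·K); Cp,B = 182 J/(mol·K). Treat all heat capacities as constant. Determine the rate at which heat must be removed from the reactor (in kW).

Q_out = 12.3 kW

Extent of reaction ξ = 0.559 × 85.4 = 47.739 mol/min
Reaction term: ξ·ΔH°_rxn = 47.739 × 10.3 = 491.71 kJ/min
Sensible, feed 192→25 °C: -1911.1 kJ/min
Outlet flows (mol/min): A 37.661, B 47.739
Sensible, products 25→74.8 °C: 684.01 kJ/min
Q = ΔH = -735.37 kJ/min = -12.256 kW
Heat removed = 12.256 kW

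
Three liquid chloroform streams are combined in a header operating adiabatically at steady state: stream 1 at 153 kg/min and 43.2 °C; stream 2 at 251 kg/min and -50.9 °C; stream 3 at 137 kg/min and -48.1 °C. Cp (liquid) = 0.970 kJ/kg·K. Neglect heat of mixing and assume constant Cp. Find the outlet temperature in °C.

No heat crosses the boundary, so H_out = H_in.
Σ ṁᵢCp,ᵢTᵢ = 153×0.970×43.2 + 251×0.970×-50.9 + 137×0.970×-48.1 = -12373
Σ ṁᵢCp,ᵢ = 153×0.970 + 251×0.970 + 137×0.970 = 524.77
T_out = -12373 / 524.77 = -23.579 °C

T_out = -23.6 °C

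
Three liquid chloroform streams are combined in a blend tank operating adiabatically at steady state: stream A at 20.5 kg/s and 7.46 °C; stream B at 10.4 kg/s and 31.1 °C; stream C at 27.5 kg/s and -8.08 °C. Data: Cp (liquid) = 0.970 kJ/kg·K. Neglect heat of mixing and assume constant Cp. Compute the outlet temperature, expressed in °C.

Energy balance with Q = 0: Σ ṁᵢCp,ᵢ(T_out − Tᵢ) = 0
T_out = Σ ṁᵢCp,ᵢTᵢ / Σ ṁᵢCp,ᵢ
      = 246.54 / 56.648 = 4.3522 °C

T_out = 4.35 °C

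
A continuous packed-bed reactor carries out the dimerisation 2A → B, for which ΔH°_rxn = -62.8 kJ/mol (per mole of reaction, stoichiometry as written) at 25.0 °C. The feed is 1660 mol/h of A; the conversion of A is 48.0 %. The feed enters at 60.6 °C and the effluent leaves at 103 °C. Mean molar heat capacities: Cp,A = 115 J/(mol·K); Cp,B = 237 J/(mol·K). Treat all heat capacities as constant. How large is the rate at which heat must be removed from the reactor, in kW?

Q_out = 4.64 kW

Extent of reaction ξ = 0.480 × 1660 / 2 = 398.4 mol/h
Reaction term: ξ·ΔH°_rxn = 398.4 × -62.8 = -25020 kJ/h
Sensible, feed 60.6→25 °C: -6796 kJ/h
Outlet flows (mol/h): A 863.2, B 398.4
Sensible, products 25→103 °C: 15108 kJ/h
Q = ΔH = -16708 kJ/h = -4.6411 kW
Heat removed = 4.6411 kW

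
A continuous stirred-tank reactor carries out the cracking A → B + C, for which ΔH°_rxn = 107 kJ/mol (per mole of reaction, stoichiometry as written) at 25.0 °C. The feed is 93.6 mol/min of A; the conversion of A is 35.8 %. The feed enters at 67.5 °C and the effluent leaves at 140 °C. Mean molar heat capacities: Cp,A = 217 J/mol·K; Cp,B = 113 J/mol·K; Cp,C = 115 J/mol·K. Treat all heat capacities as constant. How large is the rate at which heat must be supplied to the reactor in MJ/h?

Extent of reaction ξ = 0.358 × 93.6 = 33.509 mol/min
Reaction term: ξ·ΔH°_rxn = 33.509 × 107 = 3585.4 kJ/min
Sensible, feed 67.5→25 °C: -863.23 kJ/min
Outlet flows (mol/min): A 60.091, B 33.509, C 33.509
Sensible, products 25→140 °C: 2378.2 kJ/min
Q = ΔH = 5100.4 kJ/min = 85.007 kW
Heat supplied = 306.02 MJ/h

Q_in = 306 MJ/h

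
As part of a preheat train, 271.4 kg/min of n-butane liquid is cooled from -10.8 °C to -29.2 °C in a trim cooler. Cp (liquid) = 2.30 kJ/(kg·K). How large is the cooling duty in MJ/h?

Q_c = 689 MJ/h

Q = ṁ·Cp·ΔT = 271.4 × 2.30 × (-29.2 − -10.8) = -11486 kJ/min
Converting: 11486 / 60 s = 191.43 kW
Cooling duty = 689.14 MJ/h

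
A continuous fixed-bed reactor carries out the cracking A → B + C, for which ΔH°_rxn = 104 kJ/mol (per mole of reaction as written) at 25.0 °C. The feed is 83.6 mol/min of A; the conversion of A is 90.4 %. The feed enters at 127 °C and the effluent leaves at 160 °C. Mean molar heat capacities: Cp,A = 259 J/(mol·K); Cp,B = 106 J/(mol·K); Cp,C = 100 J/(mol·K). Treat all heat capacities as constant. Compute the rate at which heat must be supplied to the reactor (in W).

Q_in = 134000 W

Extent of reaction ξ = 0.904 × 83.6 = 75.574 mol/min
Reaction term: ξ·ΔH°_rxn = 75.574 × 104 = 7859.7 kJ/min
Sensible, feed 127→25 °C: -2208.5 kJ/min
Outlet flows (mol/min): A 8.0256, B 75.574, C 75.574
Sensible, products 25→160 °C: 2382.3 kJ/min
Q = ΔH = 8033.5 kJ/min = 133.89 kW
Heat supplied = 133890 W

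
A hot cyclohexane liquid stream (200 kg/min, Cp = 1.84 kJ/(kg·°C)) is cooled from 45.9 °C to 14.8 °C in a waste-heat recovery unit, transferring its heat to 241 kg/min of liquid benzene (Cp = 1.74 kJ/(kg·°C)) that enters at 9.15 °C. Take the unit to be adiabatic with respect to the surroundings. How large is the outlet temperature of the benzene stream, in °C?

T_c,out = 36.4 °C

Heat released by hot stream: Q = 200 × 1.84 × (45.9 − 14.8) = 11445 kJ/min
Energy balance on cold side (adiabatic exchanger): Q = ṁ_c·Cp_c·(T_c,out − T_c,in)
T_c,out = 9.15 + 11445/(241 × 1.74) = 36.442 °C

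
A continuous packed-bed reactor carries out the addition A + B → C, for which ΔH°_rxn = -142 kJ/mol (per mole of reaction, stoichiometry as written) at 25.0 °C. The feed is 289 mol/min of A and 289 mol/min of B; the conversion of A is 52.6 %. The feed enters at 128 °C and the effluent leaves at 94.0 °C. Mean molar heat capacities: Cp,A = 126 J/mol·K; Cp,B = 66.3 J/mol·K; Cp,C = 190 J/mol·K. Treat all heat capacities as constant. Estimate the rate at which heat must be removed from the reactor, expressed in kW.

Q_out = 392 kW

Extent of reaction ξ = 0.526 × 289 = 152.01 mol/min
Reaction term: ξ·ΔH°_rxn = 152.01 × -142 = -21586 kJ/min
Sensible, feed 128→25 °C: -5724.2 kJ/min
Outlet flows (mol/min): A 136.99, B 136.99, C 152.01
Sensible, products 25→94.0 °C: 3810.5 kJ/min
Q = ΔH = -23500 kJ/min = -391.66 kW
Heat removed = 391.66 kW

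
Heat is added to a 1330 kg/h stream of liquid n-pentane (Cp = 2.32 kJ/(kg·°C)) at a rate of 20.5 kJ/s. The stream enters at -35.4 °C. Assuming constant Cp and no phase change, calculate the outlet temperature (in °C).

T_out = -11.5 °C

Q = 20.5 kJ/s = 73800 kJ/h
ΔT = Q/(ṁ·Cp) = 73800/(1330×2.32) = 23.918 K
T_out = -35.4 + 23.918 = -11.482 °C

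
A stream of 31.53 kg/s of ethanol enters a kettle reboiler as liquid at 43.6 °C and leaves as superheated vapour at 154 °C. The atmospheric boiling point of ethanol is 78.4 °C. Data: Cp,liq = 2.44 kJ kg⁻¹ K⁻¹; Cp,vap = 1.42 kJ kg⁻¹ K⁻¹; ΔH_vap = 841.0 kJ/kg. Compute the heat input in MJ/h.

Q = 117000 MJ/h

liquid 43.6→78.4 °C: 84.912 kJ/kg
vaporisation at 78.4 °C: 841 kJ/kg
vapour 78.4→154 °C: 107.35 kJ/kg
Δh = 84.912 + 841 + 107.35 = 1033.3 kJ/kg
Q = ṁ·Δh = 31.53 kg/s × 1033.3 kJ/kg = 32579 kJ/s
|Q| = 32579 kW = 117280 MJ/h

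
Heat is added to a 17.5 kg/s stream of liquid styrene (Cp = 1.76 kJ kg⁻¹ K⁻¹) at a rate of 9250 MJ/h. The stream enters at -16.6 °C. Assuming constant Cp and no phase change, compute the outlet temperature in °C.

Q = 9250 MJ/h = 2569.4 kJ/s
ΔT = Q/(ṁ·Cp) = 2569.4/(17.5×1.76) = 83.424 K
T_out = -16.6 + 83.424 = 66.824 °C

T_out = 66.8 °C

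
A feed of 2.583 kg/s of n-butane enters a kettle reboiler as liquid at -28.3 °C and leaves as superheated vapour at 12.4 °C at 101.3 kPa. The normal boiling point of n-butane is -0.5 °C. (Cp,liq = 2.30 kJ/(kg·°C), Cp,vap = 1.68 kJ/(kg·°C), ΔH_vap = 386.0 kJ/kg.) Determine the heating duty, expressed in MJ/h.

Q = 4390 MJ/h

liquid -28.3→-0.5 °C: 63.94 kJ/kg
vaporisation at -0.5 °C: 386 kJ/kg
vapour -0.5→12.4 °C: 21.672 kJ/kg
Δh = 63.94 + 386 + 21.672 = 471.61 kJ/kg
Q = ṁ·Δh = 2.583 kg/s × 471.61 kJ/kg = 1218.2 kJ/s
|Q| = 1218.2 kW = 4385.4 MJ/h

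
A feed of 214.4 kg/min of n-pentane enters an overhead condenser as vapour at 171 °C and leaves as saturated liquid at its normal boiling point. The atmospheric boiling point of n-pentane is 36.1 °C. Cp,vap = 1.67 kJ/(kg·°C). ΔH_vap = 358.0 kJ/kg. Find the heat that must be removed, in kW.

Q_c = 2080 kW

vapour 171→36.1 °C: -225.28 kJ/kg
condensation at 36.1 °C: -358 kJ/kg
Δh = -225.28 + -358 = -583.28 kJ/kg
Q = ṁ·Δh = 214.4 kg/min × -583.28 kJ/kg = -125060 kJ/min
|Q| = 2084.3 kW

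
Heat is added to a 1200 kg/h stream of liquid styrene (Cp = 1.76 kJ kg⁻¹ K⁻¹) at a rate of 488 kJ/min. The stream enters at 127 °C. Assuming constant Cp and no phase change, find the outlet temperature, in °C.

T_out = 141 °C

Q = 488 kJ/min = 29280 kJ/h
ΔT = Q/(ṁ·Cp) = 29280/(1200×1.76) = 13.864 K
T_out = 127 + 13.864 = 140.86 °C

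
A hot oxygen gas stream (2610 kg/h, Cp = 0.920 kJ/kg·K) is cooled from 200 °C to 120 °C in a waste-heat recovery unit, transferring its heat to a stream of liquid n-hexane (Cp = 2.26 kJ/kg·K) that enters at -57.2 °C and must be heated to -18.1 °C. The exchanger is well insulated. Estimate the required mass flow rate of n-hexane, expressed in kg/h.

ṁ_c = 2170 kg/h

Heat released by hot stream: Q = 2610 × 0.920 × (200 − 120) = 192100 kJ/h
Energy balance on cold side (adiabatic exchanger): Q = ṁ_c·Cp_c·(T_c,out − T_c,in)
ṁ_c = 192100 / [2.26 × (-18.1 − -57.2)] = 2173.9 kg/h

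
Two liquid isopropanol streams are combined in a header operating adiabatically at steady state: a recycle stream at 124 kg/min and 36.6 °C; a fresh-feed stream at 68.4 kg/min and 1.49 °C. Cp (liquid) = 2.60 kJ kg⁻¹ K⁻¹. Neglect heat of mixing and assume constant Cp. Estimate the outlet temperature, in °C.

Energy balance with Q = 0: Σ ṁᵢCp,ᵢ(T_out − Tᵢ) = 0
Σ ṁᵢCp,ᵢTᵢ = 124×2.60×36.6 + 68.4×2.60×1.49 = 12065
Σ ṁᵢCp,ᵢ = 124×2.60 + 68.4×2.60 = 500.24
T_out = 12065 / 500.24 = 24.118 °C

T_out = 24.1 °C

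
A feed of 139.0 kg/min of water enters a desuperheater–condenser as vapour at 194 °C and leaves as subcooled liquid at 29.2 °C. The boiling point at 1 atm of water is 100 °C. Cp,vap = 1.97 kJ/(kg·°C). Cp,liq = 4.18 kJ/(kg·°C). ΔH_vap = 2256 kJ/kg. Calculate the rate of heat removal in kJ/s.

Q_c = 6340 kJ/s

vapour 194→100 °C: -185.18 kJ/kg
condensation at 100 °C: -2256 kJ/kg
liquid 100→29.2 °C: -295.94 kJ/kg
Δh = -185.18 + -2256 + -295.94 = -2737.1 kJ/kg
Q = ṁ·Δh = 139.0 kg/min × -2737.1 kJ/kg = -380460 kJ/min
|Q| = 6341 kW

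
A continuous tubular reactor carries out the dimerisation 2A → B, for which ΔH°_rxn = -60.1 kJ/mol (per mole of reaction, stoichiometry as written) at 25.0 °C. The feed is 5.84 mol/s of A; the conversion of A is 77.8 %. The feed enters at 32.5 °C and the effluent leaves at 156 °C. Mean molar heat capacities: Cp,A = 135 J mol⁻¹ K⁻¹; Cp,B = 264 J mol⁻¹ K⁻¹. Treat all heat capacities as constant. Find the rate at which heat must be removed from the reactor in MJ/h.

Q_out = 147 MJ/h

Extent of reaction ξ = 0.778 × 5.84 / 2 = 2.2718 mol/s
Reaction term: ξ·ΔH°_rxn = 2.2718 × -60.1 = -136.53 kJ/s
Sensible, feed 32.5→25 °C: -5.913 kJ/s
Outlet flows (mol/s): A 1.2965, B 2.2718
Sensible, products 25→156 °C: 101.49 kJ/s
Q = ΔH = -40.951 kJ/s = -40.951 kW
Heat removed = 147.42 MJ/h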